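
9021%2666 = 1023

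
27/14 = 27/14 = 1.93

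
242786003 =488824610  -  246038607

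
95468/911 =95468/911 =104.79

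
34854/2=17427 = 17427.00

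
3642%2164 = 1478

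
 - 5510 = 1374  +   - 6884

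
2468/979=2468/979 = 2.52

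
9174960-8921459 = 253501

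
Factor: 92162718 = 2^1*3^3*677^1*2521^1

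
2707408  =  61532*44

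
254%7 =2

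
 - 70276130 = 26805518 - 97081648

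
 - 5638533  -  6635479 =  - 12274012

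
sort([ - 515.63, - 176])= [ - 515.63, - 176] 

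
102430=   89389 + 13041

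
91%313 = 91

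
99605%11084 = 10933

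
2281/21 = 2281/21 = 108.62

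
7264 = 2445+4819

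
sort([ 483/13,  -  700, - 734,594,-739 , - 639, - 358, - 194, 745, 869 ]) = [ - 739, - 734, - 700, - 639, - 358, - 194, 483/13,  594, 745 , 869] 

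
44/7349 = 44/7349 = 0.01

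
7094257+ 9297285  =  16391542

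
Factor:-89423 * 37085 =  - 5^1*223^1* 401^1 * 7417^1 = - 3316251955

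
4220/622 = 6+244/311 = 6.78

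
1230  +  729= 1959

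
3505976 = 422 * 8308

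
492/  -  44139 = -164/14713 = -0.01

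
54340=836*65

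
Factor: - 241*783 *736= -138885408 = - 2^5*3^3*23^1*29^1*241^1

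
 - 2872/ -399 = 2872/399=7.20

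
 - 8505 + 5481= - 3024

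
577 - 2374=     -  1797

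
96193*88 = 8464984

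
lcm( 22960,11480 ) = 22960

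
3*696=2088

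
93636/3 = 31212=31212.00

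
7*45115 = 315805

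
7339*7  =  51373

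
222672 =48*4639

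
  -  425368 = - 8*53171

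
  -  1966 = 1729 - 3695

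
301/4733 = 301/4733 = 0.06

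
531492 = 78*6814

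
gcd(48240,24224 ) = 16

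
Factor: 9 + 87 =2^5*3^1= 96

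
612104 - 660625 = -48521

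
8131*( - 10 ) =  - 81310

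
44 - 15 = 29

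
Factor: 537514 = 2^1 * 268757^1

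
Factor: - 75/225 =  - 3^(- 1 )=- 1/3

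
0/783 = 0=0.00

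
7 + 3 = 10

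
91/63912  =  91/63912 = 0.00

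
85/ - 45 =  - 17/9 = - 1.89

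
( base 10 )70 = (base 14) 50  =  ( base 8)106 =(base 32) 26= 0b1000110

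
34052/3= 11350 +2/3 = 11350.67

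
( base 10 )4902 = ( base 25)7l2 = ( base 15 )16BC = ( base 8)11446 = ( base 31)534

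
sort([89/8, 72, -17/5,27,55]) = [ - 17/5, 89/8, 27,55, 72]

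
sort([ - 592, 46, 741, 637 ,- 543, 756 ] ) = [ - 592, - 543, 46, 637, 741, 756 ] 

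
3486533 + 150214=3636747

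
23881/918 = 26+13/918  =  26.01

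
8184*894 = 7316496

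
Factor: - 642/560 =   -  321/280 = - 2^( - 3 )*3^1*5^( - 1 ) *7^( - 1)*107^1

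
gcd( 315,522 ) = 9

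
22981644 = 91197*252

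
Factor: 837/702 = 2^(-1) * 13^( - 1) * 31^1= 31/26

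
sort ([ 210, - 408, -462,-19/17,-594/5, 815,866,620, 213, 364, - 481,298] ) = [ -481, - 462, - 408,-594/5,  -  19/17, 210, 213,  298,364, 620,815, 866 ] 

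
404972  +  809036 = 1214008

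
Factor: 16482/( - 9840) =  - 67/40 = - 2^(-3)*5^( - 1 )*67^1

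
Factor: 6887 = 71^1*97^1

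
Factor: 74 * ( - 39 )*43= - 124098 = - 2^1*3^1 * 13^1*37^1*43^1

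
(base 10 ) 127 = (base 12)A7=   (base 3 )11201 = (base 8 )177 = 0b1111111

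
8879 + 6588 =15467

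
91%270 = 91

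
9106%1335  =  1096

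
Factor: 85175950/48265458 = 3^( - 1)*5^2 * 17^1*100207^1*8044243^ ( - 1) = 42587975/24132729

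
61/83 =61/83=0.73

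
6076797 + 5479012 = 11555809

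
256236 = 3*85412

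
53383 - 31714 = 21669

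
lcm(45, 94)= 4230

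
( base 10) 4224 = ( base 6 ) 31320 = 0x1080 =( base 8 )10200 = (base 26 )66c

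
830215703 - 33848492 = 796367211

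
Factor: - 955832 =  - 2^3*163^1*733^1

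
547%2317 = 547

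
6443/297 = 6443/297=21.69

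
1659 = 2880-1221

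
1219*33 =40227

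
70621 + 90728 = 161349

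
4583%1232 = 887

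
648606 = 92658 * 7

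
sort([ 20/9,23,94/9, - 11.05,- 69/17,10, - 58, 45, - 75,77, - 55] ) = [ - 75,-58,-55, - 11.05  ,-69/17 , 20/9 , 10, 94/9,23,45 , 77]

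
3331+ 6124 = 9455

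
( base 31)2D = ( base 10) 75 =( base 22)39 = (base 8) 113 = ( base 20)3f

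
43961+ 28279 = 72240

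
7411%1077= 949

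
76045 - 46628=29417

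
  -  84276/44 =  - 1916 + 7/11 = - 1915.36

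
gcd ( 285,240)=15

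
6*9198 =55188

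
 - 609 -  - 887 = 278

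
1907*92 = 175444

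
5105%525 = 380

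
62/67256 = 31/33628 =0.00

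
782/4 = 391/2= 195.50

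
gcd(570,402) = 6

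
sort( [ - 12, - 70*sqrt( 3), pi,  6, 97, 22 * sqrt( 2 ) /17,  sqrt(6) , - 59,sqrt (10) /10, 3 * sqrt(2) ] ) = [ - 70*sqrt( 3),-59,-12, sqrt( 10)/10,  22*sqrt(2)/17, sqrt( 6), pi,3*sqrt( 2),6,  97]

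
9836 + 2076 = 11912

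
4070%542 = 276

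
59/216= 59/216 = 0.27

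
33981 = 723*47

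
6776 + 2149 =8925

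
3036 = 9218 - 6182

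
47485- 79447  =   - 31962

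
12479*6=74874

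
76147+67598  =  143745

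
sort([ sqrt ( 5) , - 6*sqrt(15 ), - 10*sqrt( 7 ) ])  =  [ - 10*sqrt( 7 ),-6*sqrt( 15 ), sqrt( 5)]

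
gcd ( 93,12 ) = 3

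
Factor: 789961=789961^1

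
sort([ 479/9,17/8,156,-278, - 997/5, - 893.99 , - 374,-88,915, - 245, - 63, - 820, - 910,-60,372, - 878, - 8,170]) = [ - 910, - 893.99, - 878, - 820, - 374,  -  278, - 245, - 997/5, - 88, - 63, -60, - 8,17/8,479/9,156,170, 372,915]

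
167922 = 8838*19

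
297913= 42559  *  7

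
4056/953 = 4+244/953 = 4.26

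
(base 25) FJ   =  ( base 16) 18A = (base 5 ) 3034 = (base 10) 394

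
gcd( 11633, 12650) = 1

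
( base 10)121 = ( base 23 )56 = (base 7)232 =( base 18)6D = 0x79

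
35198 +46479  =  81677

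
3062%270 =92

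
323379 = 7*46197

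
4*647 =2588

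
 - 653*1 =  - 653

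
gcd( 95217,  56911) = 1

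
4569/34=134 + 13/34   =  134.38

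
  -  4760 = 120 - 4880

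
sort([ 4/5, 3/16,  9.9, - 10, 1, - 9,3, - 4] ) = [ - 10 ,  -  9, - 4,3/16, 4/5,1, 3, 9.9]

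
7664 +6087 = 13751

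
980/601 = 1 + 379/601 = 1.63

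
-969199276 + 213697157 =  - 755502119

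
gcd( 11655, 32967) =333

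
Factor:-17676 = - 2^2*3^2*491^1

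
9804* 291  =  2852964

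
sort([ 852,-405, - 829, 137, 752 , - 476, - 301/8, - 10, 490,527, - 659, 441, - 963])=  [ - 963  , - 829,  -  659, - 476, - 405,-301/8, - 10,137, 441, 490,  527, 752, 852 ] 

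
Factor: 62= 2^1 * 31^1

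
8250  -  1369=6881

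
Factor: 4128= 2^5 * 3^1*43^1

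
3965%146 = 23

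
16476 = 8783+7693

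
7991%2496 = 503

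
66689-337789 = - 271100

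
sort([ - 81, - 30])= [ - 81, - 30] 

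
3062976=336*9116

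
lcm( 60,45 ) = 180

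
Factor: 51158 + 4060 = 2^1*3^1 * 9203^1 = 55218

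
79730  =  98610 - 18880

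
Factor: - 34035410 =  - 2^1*5^1*1823^1*1867^1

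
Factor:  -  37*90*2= - 2^2*3^2*5^1*37^1= - 6660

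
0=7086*0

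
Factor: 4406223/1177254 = 1468741/392418 = 2^(-1)*3^( - 3)*13^(-2)  *43^(  -  1)*1468741^1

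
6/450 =1/75  =  0.01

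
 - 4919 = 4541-9460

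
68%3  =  2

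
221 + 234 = 455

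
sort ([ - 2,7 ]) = [ - 2,  7 ] 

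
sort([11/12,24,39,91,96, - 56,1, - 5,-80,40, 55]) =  [ - 80, - 56 , - 5,11/12,1, 24, 39 , 40 , 55,  91,96 ]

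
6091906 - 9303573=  - 3211667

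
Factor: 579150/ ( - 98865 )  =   - 990/169 = - 2^1*3^2 * 5^1*11^1*13^(-2 ) 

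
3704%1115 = 359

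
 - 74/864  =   - 37/432 = -0.09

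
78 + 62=140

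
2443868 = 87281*28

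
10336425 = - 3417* (  -  3025)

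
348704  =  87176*4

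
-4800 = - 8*600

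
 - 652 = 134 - 786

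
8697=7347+1350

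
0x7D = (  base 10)125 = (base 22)5f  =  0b1111101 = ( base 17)76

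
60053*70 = 4203710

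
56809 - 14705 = 42104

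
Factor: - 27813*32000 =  - 890016000 = - 2^8*3^1*5^3*73^1*127^1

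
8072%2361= 989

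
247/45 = 247/45 = 5.49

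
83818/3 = 83818/3=27939.33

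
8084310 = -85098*(-95 ) 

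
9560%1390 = 1220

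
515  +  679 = 1194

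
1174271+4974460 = 6148731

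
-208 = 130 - 338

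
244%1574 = 244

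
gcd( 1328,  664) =664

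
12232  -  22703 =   -  10471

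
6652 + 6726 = 13378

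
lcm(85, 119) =595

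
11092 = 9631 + 1461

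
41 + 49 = 90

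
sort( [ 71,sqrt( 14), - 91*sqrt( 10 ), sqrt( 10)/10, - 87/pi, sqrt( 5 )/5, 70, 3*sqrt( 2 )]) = [ - 91*sqrt( 10), - 87/pi, sqrt( 10)/10, sqrt (5 ) /5, sqrt(14 ), 3 * sqrt( 2), 70, 71 ]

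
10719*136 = 1457784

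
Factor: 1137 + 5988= 7125  =  3^1*5^3*19^1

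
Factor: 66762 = 2^1* 3^2*3709^1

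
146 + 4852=4998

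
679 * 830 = 563570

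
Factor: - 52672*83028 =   -  4373250816= - 2^8*3^1 * 11^1*17^1*37^1 * 823^1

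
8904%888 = 24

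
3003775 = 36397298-33393523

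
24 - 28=-4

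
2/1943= 2/1943 = 0.00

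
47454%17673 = 12108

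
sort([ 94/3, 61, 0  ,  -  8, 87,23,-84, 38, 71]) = [ - 84, - 8,0, 23,94/3,38, 61,71, 87]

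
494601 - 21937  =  472664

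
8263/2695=3 + 178/2695 = 3.07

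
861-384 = 477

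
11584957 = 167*69371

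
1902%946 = 10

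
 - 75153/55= - 75153/55 = - 1366.42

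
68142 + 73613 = 141755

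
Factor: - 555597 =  - 3^2*7^1*8819^1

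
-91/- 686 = 13/98 = 0.13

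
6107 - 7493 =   -  1386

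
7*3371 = 23597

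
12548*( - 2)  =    -  25096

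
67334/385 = 67334/385 = 174.89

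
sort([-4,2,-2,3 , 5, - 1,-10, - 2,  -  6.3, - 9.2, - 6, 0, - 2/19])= [ - 10, - 9.2, - 6.3, - 6,  -  4,-2 , - 2, - 1, - 2/19, 0, 2, 3,5]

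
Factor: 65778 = 2^1*3^1*19^1*577^1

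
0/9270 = 0 = 0.00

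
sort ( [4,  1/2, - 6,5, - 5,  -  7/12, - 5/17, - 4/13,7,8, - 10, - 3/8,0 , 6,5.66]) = [ - 10,-6, - 5, - 7/12, - 3/8, - 4/13, - 5/17,  0,1/2, 4,5,5.66,6,7,8]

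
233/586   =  233/586 = 0.40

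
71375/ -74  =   - 965 + 35/74=- 964.53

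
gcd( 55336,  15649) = 1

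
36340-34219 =2121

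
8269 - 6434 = 1835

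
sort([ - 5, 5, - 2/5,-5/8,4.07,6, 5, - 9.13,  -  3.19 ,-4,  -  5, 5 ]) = [ - 9.13, - 5, - 5,-4, - 3.19,-5/8,-2/5,4.07, 5, 5, 5, 6 ] 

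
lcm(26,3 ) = 78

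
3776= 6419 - 2643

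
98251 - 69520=28731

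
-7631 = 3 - 7634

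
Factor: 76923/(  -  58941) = -77/59=-  7^1*11^1*59^( - 1 ) 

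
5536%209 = 102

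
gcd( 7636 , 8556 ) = 92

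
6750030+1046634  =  7796664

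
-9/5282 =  - 1 + 5273/5282= -0.00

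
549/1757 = 549/1757 = 0.31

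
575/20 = 115/4 =28.75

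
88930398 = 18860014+70070384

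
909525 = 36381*25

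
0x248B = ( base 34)835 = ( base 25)eo5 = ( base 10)9355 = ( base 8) 22213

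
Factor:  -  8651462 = -2^1*4325731^1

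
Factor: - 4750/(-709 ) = 2^1*5^3*19^1*709^( -1 )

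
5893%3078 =2815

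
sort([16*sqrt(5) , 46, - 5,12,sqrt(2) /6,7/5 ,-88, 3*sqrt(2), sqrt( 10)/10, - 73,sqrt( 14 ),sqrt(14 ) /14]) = [ - 88,-73,-5,  sqrt(2)/6, sqrt(14) /14,sqrt(10) /10,7/5,sqrt(14 ), 3*sqrt( 2),12, 16*sqrt( 5 ), 46]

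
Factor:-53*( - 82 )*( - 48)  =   - 208608=- 2^5*3^1*41^1*53^1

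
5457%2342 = 773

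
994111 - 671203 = 322908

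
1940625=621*3125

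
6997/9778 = 6997/9778 = 0.72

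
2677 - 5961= -3284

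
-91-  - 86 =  - 5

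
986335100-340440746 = 645894354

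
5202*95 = 494190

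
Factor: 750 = 2^1*3^1*5^3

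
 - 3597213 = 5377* (  -  669)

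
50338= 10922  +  39416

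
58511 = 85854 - 27343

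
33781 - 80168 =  - 46387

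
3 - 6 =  - 3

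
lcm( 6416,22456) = 44912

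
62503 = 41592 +20911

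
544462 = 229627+314835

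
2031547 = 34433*59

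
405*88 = 35640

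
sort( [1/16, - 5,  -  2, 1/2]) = [-5, - 2,  1/16,1/2 ] 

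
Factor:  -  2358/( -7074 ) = 1/3 = 3^( - 1 ) 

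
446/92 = 4  +  39/46 = 4.85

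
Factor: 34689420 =2^2 *3^2*5^1*191^1*1009^1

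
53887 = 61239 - 7352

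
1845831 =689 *2679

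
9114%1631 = 959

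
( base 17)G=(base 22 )g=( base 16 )10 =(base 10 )16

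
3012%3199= 3012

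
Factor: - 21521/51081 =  - 3^(  -  1)*17027^( - 1 ) *21521^1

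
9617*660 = 6347220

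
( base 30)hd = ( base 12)377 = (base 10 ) 523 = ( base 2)1000001011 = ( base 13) 313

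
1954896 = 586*3336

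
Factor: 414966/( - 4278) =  - 97= -  97^1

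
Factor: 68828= 2^2*17207^1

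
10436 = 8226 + 2210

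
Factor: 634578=2^1*3^1*7^1*29^1*521^1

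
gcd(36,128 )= 4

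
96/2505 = 32/835 = 0.04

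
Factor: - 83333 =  - 167^1 * 499^1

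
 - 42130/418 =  - 101+4/19 = - 100.79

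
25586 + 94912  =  120498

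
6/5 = 6/5 = 1.20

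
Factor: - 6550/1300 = -131/26 = - 2^(  -  1) *13^( - 1 ) * 131^1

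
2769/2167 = 1+602/2167 = 1.28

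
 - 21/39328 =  - 1 + 39307/39328 =- 0.00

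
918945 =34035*27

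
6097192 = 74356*82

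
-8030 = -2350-5680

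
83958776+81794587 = 165753363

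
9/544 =9/544  =  0.02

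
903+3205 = 4108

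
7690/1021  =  7+543/1021=7.53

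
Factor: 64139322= 2^1 * 3^1*13^1 * 822299^1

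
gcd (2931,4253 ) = 1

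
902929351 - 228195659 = 674733692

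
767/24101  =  767/24101 = 0.03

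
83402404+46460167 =129862571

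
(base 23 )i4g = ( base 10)9630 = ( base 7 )40035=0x259e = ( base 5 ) 302010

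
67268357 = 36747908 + 30520449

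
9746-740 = 9006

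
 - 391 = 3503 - 3894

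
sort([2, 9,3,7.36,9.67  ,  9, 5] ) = [2,3 , 5,7.36,9,9,  9.67]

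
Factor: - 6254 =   -  2^1*53^1*  59^1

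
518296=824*629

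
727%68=47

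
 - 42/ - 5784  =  7/964 = 0.01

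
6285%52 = 45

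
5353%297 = 7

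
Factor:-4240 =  - 2^4*5^1*53^1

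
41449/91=41449/91 = 455.48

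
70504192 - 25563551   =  44940641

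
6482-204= 6278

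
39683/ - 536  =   -39683/536=- 74.04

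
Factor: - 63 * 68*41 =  - 2^2 * 3^2*7^1*17^1*41^1  =  -  175644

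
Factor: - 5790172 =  - 2^2*1447543^1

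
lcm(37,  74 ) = 74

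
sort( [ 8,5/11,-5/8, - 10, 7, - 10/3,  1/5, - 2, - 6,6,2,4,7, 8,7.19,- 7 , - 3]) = [ - 10,- 7,-6, - 10/3, -3, - 2, - 5/8, 1/5,5/11, 2, 4,6,7,  7,  7.19, 8,  8 ] 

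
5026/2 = 2513 = 2513.00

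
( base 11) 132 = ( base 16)9C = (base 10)156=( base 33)4o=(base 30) 56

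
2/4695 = 2/4695  =  0.00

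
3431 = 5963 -2532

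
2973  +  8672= 11645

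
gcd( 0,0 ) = 0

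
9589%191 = 39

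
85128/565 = 150 + 378/565 = 150.67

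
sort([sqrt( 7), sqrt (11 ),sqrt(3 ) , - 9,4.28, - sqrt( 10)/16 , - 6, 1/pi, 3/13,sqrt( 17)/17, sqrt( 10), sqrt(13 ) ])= [ - 9,-6 ,-sqrt( 10) /16,3/13,sqrt(17 ) /17,  1/pi,sqrt( 3) , sqrt( 7 ) , sqrt( 10),sqrt( 11 ),sqrt( 13 ), 4.28]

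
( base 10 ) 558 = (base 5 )4213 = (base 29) j7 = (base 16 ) 22e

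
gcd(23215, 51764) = 1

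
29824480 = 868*34360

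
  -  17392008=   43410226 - 60802234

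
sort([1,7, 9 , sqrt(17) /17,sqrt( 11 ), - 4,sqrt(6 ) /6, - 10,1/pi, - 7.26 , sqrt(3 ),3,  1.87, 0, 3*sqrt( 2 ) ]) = [ - 10,-7.26, - 4,0,sqrt(17)/17,1/pi,sqrt(6) /6, 1 , sqrt(3 ),1.87,3,sqrt(11),3*sqrt( 2) , 7, 9 ] 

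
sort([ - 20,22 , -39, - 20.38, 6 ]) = [ - 39, - 20.38, - 20,6,22]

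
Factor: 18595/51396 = 2^(-2)*3^( - 1) * 5^1*3719^1*4283^( - 1) 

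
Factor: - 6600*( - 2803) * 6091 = 112682281800 =2^3*3^1*5^2*11^1  *2803^1*6091^1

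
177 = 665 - 488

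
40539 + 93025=133564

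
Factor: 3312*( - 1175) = - 3891600= - 2^4 * 3^2* 5^2 * 23^1*47^1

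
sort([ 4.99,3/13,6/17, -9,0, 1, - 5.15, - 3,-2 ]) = [ - 9, - 5.15,- 3, - 2,  0, 3/13, 6/17,1, 4.99]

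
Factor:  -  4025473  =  -19^1*211867^1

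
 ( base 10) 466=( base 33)e4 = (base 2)111010010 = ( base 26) HO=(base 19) 15A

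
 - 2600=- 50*52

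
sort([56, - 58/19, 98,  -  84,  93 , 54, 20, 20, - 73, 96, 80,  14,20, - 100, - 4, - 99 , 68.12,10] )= [ - 100, - 99, - 84, - 73, - 4, - 58/19, 10,  14,20, 20, 20,54  ,  56, 68.12, 80,93, 96, 98 ]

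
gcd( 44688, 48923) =7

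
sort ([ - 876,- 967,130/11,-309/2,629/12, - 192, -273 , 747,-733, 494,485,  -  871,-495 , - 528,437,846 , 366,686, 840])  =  [ - 967 ,-876,-871,- 733, - 528, - 495 , -273, - 192 ,-309/2,130/11,  629/12, 366, 437, 485,494, 686, 747, 840, 846]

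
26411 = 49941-23530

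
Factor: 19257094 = 2^1*37^1*260231^1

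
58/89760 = 29/44880 = 0.00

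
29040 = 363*80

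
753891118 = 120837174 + 633053944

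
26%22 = 4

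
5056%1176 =352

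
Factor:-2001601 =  - 7^2*40849^1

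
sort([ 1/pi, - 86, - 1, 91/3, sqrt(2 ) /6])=[ - 86, - 1, sqrt( 2) /6,  1/pi,  91/3 ] 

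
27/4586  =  27/4586 = 0.01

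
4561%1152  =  1105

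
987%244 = 11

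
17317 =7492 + 9825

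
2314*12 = 27768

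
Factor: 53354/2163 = 74/3 = 2^1*3^( - 1) * 37^1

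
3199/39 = 3199/39 = 82.03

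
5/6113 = 5/6113 = 0.00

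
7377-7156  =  221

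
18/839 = 18/839 = 0.02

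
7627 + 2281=9908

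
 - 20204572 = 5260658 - 25465230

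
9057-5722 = 3335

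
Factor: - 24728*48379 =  - 2^3*11^1 * 101^1*281^1* 479^1 = -  1196315912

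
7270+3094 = 10364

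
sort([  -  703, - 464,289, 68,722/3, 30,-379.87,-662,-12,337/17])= [ - 703,-662,  -  464,-379.87, - 12,337/17,30, 68, 722/3 , 289 ] 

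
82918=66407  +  16511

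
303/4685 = 303/4685 = 0.06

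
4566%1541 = 1484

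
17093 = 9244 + 7849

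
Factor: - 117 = - 3^2*13^1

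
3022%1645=1377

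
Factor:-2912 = - 2^5*7^1*13^1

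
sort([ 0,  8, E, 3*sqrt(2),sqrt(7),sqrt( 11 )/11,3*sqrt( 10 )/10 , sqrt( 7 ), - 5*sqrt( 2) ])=[-5*sqrt( 2 ),  0, sqrt(11 ) /11, 3*sqrt (10) /10,sqrt ( 7),  sqrt (7 ),  E,3*sqrt( 2) , 8] 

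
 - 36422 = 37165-73587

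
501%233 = 35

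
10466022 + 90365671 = 100831693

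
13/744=13/744  =  0.02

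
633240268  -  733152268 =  - 99912000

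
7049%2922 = 1205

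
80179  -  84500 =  - 4321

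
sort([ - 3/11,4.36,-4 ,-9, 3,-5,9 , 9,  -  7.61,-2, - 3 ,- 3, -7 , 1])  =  [ - 9,-7.61, - 7,-5, - 4, -3, - 3,-2,  -  3/11, 1 , 3, 4.36, 9,9]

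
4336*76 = 329536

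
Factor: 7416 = 2^3*3^2 * 103^1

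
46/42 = 1 +2/21= 1.10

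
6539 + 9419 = 15958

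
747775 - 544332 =203443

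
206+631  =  837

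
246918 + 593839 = 840757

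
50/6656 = 25/3328= 0.01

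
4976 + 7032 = 12008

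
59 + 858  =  917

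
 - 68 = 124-192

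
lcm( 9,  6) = 18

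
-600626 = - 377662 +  - 222964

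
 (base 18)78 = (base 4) 2012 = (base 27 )4Q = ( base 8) 206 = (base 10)134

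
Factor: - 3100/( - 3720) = 2^(-1)*3^(-1)*5^1 =5/6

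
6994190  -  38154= 6956036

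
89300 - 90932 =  - 1632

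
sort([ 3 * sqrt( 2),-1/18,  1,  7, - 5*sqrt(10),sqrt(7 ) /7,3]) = [  -  5*sqrt(10), - 1/18, sqrt( 7)/7,1, 3,3 * sqrt(2), 7 ]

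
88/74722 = 44/37361= 0.00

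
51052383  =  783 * 65201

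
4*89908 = 359632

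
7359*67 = 493053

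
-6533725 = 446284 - 6980009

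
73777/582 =73777/582  =  126.76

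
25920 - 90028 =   -  64108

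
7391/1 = 7391=7391.00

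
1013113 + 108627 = 1121740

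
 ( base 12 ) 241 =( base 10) 337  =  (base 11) 287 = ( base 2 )101010001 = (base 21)g1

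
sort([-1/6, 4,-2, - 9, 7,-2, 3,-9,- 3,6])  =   [ - 9,-9,-3, - 2, - 2, - 1/6, 3,4,6, 7]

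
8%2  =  0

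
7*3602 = 25214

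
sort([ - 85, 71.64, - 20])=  [ - 85, - 20 , 71.64]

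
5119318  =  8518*601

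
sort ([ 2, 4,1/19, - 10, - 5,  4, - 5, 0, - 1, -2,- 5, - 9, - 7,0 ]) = [-10, - 9, - 7, - 5,  -  5, - 5, - 2,-1,0,0, 1/19,2,  4,4] 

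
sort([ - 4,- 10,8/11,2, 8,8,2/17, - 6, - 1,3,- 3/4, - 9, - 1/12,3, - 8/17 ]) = [ - 10, - 9, - 6, - 4, - 1,-3/4, - 8/17, - 1/12,2/17,  8/11,2 , 3, 3 , 8,8 ] 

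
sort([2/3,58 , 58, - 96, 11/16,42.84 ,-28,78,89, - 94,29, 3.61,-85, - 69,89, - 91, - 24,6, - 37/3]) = [ - 96,-94, - 91,  -  85 , - 69, - 28,  -  24, - 37/3 , 2/3,11/16, 3.61,6 , 29,42.84,58,58,78,89,89]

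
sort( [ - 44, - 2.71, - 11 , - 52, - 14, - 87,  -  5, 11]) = [ - 87,-52, - 44, - 14, - 11, - 5, - 2.71, 11 ] 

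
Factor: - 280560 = -2^4 * 3^1*5^1 * 7^1*167^1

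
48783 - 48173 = 610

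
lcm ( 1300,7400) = 96200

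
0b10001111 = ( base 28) 53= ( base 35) 43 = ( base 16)8f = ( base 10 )143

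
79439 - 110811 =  - 31372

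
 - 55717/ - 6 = 9286 + 1/6 = 9286.17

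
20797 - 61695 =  - 40898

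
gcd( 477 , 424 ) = 53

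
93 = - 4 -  - 97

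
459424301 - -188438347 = 647862648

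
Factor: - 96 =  -2^5  *  3^1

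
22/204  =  11/102 = 0.11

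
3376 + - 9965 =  - 6589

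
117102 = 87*1346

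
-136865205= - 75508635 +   -  61356570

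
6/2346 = 1/391 = 0.00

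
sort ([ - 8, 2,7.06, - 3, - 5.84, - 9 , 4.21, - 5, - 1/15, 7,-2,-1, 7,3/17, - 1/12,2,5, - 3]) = [ - 9  , - 8,-5.84, -5, - 3, - 3, - 2, - 1, - 1/12, - 1/15, 3/17,  2,2, 4.21, 5, 7, 7,7.06] 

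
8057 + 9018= 17075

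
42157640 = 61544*685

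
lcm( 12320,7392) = 36960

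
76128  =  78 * 976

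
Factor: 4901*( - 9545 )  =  - 5^1*13^2* 23^1*29^1*83^1 = - 46780045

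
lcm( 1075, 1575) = 67725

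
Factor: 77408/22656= 41/12  =  2^(-2 )*3^( - 1)*41^1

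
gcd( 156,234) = 78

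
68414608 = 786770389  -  718355781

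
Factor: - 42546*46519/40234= -3^1 *7^1*11^1*1013^1*4229^1*  20117^( - 1 ) = - 989598687/20117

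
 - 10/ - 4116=5/2058 = 0.00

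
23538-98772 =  - 75234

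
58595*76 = 4453220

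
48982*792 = 38793744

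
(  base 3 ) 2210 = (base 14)55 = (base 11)69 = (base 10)75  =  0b1001011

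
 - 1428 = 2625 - 4053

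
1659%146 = 53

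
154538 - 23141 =131397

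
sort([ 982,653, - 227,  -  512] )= [ - 512, - 227,653, 982 ]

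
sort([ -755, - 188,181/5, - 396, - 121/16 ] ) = [ - 755,  -  396,  -  188, - 121/16,181/5 ] 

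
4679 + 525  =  5204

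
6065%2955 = 155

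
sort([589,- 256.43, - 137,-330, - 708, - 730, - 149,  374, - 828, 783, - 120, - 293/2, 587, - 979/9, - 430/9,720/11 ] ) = [ - 828, - 730,-708, - 330, - 256.43, - 149, - 293/2, - 137, - 120, -979/9, - 430/9,  720/11, 374,587,589,  783]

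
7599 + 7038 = 14637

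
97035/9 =10781 + 2/3  =  10781.67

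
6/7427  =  6/7427  =  0.00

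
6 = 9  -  3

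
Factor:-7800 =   -  2^3* 3^1*5^2*13^1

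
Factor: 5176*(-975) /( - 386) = 2^2*3^1*5^2*13^1*193^(-1)* 647^1= 2523300/193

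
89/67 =89/67 = 1.33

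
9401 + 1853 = 11254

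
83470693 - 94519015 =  - 11048322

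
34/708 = 17/354 =0.05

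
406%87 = 58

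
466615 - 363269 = 103346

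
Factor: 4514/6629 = 2^1 * 7^(  -  1 )*37^1*61^1 * 947^(-1) 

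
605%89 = 71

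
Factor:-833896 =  - 2^3*7^1*14891^1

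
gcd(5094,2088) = 18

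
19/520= 19/520 = 0.04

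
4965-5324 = -359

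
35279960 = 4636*7610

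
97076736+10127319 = 107204055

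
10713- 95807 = -85094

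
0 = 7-7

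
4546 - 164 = 4382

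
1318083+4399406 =5717489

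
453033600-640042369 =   -  187008769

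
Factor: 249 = 3^1*83^1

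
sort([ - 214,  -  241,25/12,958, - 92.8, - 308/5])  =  [ - 241, - 214,- 92.8, - 308/5,25/12, 958] 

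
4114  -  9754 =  - 5640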